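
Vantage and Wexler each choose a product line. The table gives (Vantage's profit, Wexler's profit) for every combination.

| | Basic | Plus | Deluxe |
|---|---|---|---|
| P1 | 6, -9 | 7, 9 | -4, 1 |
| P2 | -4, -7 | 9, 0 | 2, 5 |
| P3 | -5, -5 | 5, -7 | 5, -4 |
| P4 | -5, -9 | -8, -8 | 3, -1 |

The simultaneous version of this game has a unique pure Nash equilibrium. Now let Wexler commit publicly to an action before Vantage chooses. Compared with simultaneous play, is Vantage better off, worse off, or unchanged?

better off

Vantage best-responds to each possible Wexler move:
- Basic: Vantage compares 6, -4, -5, -5 and picks P1; Wexler would get -9.
- Plus: Vantage compares 7, 9, 5, -8 and picks P2; Wexler would get 0.
- Deluxe: Vantage compares -4, 2, 5, 3 and picks P3; Wexler would get -4.
Among -9, 0, -4, the best is 0 at Plus. Subgame-perfect outcome: (P2, Plus) with payoffs (9, 0).
For the simultaneous game, intersect best replies.
Vantage's best replies: Basic→P1; Plus→P2; Deluxe→P3.
Wexler's best replies: P1→Plus; P2→Deluxe; P3→Deluxe; P4→Deluxe.
Only (P3, Deluxe) has each player best-responding; Nash payoffs (5, -4).
Vantage earns 9 sequentially versus 5 at the Nash outcome: better off.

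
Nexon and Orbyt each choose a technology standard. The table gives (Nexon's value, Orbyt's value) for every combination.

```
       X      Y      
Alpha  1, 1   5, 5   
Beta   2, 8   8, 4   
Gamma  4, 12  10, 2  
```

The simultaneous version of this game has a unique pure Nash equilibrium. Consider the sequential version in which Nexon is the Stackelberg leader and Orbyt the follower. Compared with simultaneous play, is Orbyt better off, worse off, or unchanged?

Solve by backward induction (Nexon leads).
- Alpha: Orbyt compares 1, 5 and picks Y; Nexon would get 5.
- Beta: Orbyt compares 8, 4 and picks X; Nexon would get 2.
- Gamma: Orbyt compares 12, 2 and picks X; Nexon would get 4.
Among 5, 2, 4, the best is 5 at Alpha. Subgame-perfect outcome: (Alpha, Y) with payoffs (5, 5).
Now find the simultaneous Nash equilibrium.
Nexon's best replies: X→Gamma; Y→Gamma.
Orbyt's best replies: Alpha→Y; Beta→X; Gamma→X.
Only (Gamma, X) has each player best-responding; Nash payoffs (4, 12).
Orbyt earns 5 sequentially versus 12 at the Nash outcome: worse off.

worse off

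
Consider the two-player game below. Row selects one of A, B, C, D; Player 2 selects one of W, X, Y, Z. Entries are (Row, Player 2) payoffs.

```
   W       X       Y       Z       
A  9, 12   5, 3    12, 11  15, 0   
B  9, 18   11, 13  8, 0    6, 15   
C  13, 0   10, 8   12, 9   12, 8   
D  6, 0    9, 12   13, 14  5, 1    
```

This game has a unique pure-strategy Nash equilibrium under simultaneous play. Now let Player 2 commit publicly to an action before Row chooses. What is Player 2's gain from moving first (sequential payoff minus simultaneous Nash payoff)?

Solve by backward induction (Player 2 leads).
- W: Row compares 9, 9, 13, 6 and picks C; Player 2 would get 0.
- X: Row compares 5, 11, 10, 9 and picks B; Player 2 would get 13.
- Y: Row compares 12, 8, 12, 13 and picks D; Player 2 would get 14.
- Z: Row compares 15, 6, 12, 5 and picks A; Player 2 would get 0.
Among 0, 13, 14, 0, the best is 14 at Y. Subgame-perfect outcome: (D, Y) with payoffs (13, 14).
Under simultaneous play:
Row's best replies: W→C; X→B; Y→D; Z→A.
Player 2's best replies: A→W; B→W; C→Y; D→Y.
Only (D, Y) has each player best-responding; Nash payoffs (13, 14).
Player 2's commitment gain: 14 − 14 = 0.

0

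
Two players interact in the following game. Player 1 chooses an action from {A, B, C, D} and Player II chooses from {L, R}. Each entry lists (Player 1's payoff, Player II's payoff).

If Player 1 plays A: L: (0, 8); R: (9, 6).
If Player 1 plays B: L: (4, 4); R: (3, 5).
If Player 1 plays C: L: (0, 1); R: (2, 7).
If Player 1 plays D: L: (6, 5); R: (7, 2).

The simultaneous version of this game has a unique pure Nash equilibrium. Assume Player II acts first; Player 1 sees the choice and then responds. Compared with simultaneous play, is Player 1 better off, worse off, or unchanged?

Player 1 best-responds to each possible Player II move:
- L: Player 1 compares 0, 4, 0, 6 and picks D; Player II would get 5.
- R: Player 1 compares 9, 3, 2, 7 and picks A; Player II would get 6.
Maximizing over 5, 6, Player II chooses R. Subgame-perfect outcome: (A, R) with payoffs (9, 6).
Now find the simultaneous Nash equilibrium.
Player 1's best replies: L→D; R→A.
Player II's best replies: A→L; B→R; C→R; D→L.
The unique mutual best reply is (D, L), giving (6, 5).
Player 1 earns 9 sequentially versus 6 at the Nash outcome: better off.

better off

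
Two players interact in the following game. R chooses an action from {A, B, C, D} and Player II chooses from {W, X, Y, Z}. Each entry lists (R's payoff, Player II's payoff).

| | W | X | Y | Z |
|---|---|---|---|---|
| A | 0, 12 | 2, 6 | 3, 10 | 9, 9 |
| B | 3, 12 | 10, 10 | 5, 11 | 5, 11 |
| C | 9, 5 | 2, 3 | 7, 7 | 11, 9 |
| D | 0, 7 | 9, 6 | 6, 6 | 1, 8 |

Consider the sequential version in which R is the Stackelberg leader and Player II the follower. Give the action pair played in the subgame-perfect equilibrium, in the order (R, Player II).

(C, Z)

Solve by backward induction (R leads).
- A: Player II compares 12, 6, 10, 9 and picks W; R would get 0.
- B: Player II compares 12, 10, 11, 11 and picks W; R would get 3.
- C: Player II compares 5, 3, 7, 9 and picks Z; R would get 11.
- D: Player II compares 7, 6, 6, 8 and picks Z; R would get 1.
R's induced payoffs are 0, 3, 11, 1, so R commits to C. Subgame-perfect outcome: (C, Z) with payoffs (11, 9).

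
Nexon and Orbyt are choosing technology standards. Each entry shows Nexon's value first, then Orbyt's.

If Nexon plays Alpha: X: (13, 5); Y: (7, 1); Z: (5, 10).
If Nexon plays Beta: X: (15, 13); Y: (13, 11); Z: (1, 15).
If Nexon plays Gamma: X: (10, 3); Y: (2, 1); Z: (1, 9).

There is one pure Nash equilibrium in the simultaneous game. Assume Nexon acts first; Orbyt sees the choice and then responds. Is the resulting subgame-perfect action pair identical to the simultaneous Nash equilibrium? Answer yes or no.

Work backward from Orbyt's decision.
- Alpha: Orbyt compares 5, 1, 10 and picks Z; Nexon would get 5.
- Beta: Orbyt compares 13, 11, 15 and picks Z; Nexon would get 1.
- Gamma: Orbyt compares 3, 1, 9 and picks Z; Nexon would get 1.
Nexon's induced payoffs are 5, 1, 1, so Nexon commits to Alpha. Subgame-perfect outcome: (Alpha, Z) with payoffs (5, 10).
Now find the simultaneous Nash equilibrium.
Nexon's best replies: X→Beta; Y→Beta; Z→Alpha.
Orbyt's best replies: Alpha→Z; Beta→Z; Gamma→Z.
Only (Alpha, Z) has each player best-responding; Nash payoffs (5, 10).
Sequential outcome (Alpha, Z) coincides with the Nash profile (Alpha, Z).

yes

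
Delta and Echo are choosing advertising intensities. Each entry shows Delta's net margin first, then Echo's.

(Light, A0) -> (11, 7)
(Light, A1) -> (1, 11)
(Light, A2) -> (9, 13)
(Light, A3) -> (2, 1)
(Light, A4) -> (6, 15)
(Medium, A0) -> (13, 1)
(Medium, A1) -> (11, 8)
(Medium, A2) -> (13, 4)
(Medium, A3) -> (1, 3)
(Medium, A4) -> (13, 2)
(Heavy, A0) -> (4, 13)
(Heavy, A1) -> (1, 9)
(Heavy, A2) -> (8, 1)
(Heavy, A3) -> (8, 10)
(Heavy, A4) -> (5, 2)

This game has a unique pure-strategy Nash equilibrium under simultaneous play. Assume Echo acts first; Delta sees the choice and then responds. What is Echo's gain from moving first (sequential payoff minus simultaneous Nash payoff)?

2

Delta best-responds to each possible Echo move:
- A0: Delta compares 11, 13, 4 and picks Medium; Echo would get 1.
- A1: Delta compares 1, 11, 1 and picks Medium; Echo would get 8.
- A2: Delta compares 9, 13, 8 and picks Medium; Echo would get 4.
- A3: Delta compares 2, 1, 8 and picks Heavy; Echo would get 10.
- A4: Delta compares 6, 13, 5 and picks Medium; Echo would get 2.
Among 1, 8, 4, 10, 2, the best is 10 at A3. Subgame-perfect outcome: (Heavy, A3) with payoffs (8, 10).
Under simultaneous play:
Delta's best replies: A0→Medium; A1→Medium; A2→Medium; A3→Heavy; A4→Medium.
Echo's best replies: Light→A4; Medium→A1; Heavy→A0.
The unique mutual best reply is (Medium, A1), giving (11, 8).
Echo's commitment gain: 10 − 8 = 2.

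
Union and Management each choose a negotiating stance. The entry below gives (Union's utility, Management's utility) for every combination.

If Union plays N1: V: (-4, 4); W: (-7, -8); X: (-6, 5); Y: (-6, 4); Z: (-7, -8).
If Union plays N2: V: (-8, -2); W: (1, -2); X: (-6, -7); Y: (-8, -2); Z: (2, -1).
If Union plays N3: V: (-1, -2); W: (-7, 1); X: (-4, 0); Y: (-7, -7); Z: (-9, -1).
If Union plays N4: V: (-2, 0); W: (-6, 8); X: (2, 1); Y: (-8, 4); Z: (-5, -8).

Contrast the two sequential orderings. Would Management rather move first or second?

If Union leads: Management's best replies are N1→X, N2→Z, N3→W, N4→W; Union's induced payoffs -6, 2, -7, -6; outcome (N2, Z), payoffs (2, -1).
If Management leads: Union's best replies are V→N3, W→N2, X→N4, Y→N1, Z→N2; Management's induced payoffs -2, -2, 1, 4, -1; outcome (N1, Y), payoffs (-6, 4).
Management gets 4 moving first and -1 moving second, so Management prefers to move first.

first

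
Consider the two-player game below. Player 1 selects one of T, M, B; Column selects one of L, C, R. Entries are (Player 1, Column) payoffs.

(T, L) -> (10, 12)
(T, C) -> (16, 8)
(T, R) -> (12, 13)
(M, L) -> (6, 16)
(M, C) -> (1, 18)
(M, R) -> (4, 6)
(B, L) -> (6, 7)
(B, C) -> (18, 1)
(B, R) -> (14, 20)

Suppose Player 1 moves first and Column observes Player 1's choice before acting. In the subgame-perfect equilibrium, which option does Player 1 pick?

B

Backward induction with Player 1 moving first.
- T: BR = R, leader payoff 12.
- M: BR = C, leader payoff 1.
- B: BR = R, leader payoff 14.
Among 12, 1, 14, the best is 14 at B. Subgame-perfect outcome: (B, R) with payoffs (14, 20).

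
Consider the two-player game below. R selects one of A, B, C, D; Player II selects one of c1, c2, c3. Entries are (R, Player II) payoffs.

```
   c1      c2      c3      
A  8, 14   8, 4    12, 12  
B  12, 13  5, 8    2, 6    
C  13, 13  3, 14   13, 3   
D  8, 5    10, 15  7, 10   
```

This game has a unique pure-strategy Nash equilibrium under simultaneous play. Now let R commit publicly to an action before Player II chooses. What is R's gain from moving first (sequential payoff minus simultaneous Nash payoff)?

Solve by backward induction (R leads).
- A → Player II plays c1 (best of 14, 4, 12); R gets 8.
- B → Player II plays c1 (best of 13, 8, 6); R gets 12.
- C → Player II plays c2 (best of 13, 14, 3); R gets 3.
- D → Player II plays c2 (best of 5, 15, 10); R gets 10.
Maximizing over 8, 12, 3, 10, R chooses B. Subgame-perfect outcome: (B, c1) with payoffs (12, 13).
For the simultaneous game, intersect best replies.
R's best replies: c1→C; c2→D; c3→C.
Player II's best replies: A→c1; B→c1; C→c2; D→c2.
Only (D, c2) has each player best-responding; Nash payoffs (10, 15).
R's commitment gain: 12 − 10 = 2.

2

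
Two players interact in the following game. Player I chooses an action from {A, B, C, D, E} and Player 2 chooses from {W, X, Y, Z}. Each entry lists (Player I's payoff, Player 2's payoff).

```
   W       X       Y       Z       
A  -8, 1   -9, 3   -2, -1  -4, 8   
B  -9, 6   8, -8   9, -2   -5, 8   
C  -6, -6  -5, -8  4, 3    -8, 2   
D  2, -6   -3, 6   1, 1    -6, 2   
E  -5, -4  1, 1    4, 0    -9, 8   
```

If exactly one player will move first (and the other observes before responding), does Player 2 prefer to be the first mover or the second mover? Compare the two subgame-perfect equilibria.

If Player I leads: Player 2's best replies are A→Z, B→Z, C→Y, D→X, E→Z; Player I's induced payoffs -4, -5, 4, -3, -9; outcome (C, Y), payoffs (4, 3).
If Player 2 leads: Player I's best replies are W→D, X→B, Y→B, Z→A; Player 2's induced payoffs -6, -8, -2, 8; outcome (A, Z), payoffs (-4, 8).
Player 2 gets 8 moving first and 3 moving second, so Player 2 prefers to move first.

first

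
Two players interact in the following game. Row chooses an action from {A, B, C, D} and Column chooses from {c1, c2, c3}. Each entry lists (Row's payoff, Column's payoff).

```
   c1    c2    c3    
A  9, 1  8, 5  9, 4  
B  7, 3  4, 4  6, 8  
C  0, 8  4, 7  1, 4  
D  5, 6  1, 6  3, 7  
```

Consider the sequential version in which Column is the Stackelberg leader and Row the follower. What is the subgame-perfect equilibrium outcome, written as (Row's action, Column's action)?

Solve by backward induction (Column leads).
- c1: Row compares 9, 7, 0, 5 and picks A; Column would get 1.
- c2: Row compares 8, 4, 4, 1 and picks A; Column would get 5.
- c3: Row compares 9, 6, 1, 3 and picks A; Column would get 4.
Maximizing over 1, 5, 4, Column chooses c2. Subgame-perfect outcome: (A, c2) with payoffs (8, 5).

(A, c2)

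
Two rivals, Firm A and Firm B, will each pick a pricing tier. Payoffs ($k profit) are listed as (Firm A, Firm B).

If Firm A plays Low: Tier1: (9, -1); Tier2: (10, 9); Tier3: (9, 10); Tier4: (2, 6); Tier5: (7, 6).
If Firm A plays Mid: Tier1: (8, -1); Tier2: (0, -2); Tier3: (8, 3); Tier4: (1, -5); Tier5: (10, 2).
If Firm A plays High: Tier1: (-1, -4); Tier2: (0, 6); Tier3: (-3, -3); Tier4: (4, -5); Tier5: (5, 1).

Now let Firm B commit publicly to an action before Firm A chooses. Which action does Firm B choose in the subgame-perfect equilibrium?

Firm A best-responds to each possible Firm B move:
- Tier1 → Firm A plays Low (best of 9, 8, -1); Firm B gets -1.
- Tier2 → Firm A plays Low (best of 10, 0, 0); Firm B gets 9.
- Tier3 → Firm A plays Low (best of 9, 8, -3); Firm B gets 10.
- Tier4 → Firm A plays High (best of 2, 1, 4); Firm B gets -5.
- Tier5 → Firm A plays Mid (best of 7, 10, 5); Firm B gets 2.
Maximizing over -1, 9, 10, -5, 2, Firm B chooses Tier3. Subgame-perfect outcome: (Low, Tier3) with payoffs (9, 10).

Tier3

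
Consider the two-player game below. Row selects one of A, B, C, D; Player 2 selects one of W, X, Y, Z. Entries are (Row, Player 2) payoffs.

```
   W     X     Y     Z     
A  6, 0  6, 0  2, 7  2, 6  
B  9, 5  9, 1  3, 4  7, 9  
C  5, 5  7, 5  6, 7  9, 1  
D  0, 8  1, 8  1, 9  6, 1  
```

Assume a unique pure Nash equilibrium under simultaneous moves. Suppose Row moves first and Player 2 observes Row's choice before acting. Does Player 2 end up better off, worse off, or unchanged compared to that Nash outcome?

Solve by backward induction (Row leads).
- A: Player 2 compares 0, 0, 7, 6 and picks Y; Row would get 2.
- B: Player 2 compares 5, 1, 4, 9 and picks Z; Row would get 7.
- C: Player 2 compares 5, 5, 7, 1 and picks Y; Row would get 6.
- D: Player 2 compares 8, 8, 9, 1 and picks Y; Row would get 1.
Row's induced payoffs are 2, 7, 6, 1, so Row commits to B. Subgame-perfect outcome: (B, Z) with payoffs (7, 9).
For the simultaneous game, intersect best replies.
Row's best replies: W→B; X→B; Y→C; Z→C.
Player 2's best replies: A→Y; B→Z; C→Y; D→Y.
The unique mutual best reply is (C, Y), giving (6, 7).
Player 2 earns 9 sequentially versus 7 at the Nash outcome: better off.

better off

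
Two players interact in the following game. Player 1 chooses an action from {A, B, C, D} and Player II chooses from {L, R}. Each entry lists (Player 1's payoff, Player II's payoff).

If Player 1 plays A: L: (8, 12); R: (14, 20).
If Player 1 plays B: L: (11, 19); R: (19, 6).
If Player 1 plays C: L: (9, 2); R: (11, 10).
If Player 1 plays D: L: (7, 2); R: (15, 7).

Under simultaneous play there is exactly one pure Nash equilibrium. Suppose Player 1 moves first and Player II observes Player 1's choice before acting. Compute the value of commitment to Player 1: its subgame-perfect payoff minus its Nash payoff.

4

Backward induction with Player 1 moving first.
- A → Player II plays R (best of 12, 20); Player 1 gets 14.
- B → Player II plays L (best of 19, 6); Player 1 gets 11.
- C → Player II plays R (best of 2, 10); Player 1 gets 11.
- D → Player II plays R (best of 2, 7); Player 1 gets 15.
Player 1's induced payoffs are 14, 11, 11, 15, so Player 1 commits to D. Subgame-perfect outcome: (D, R) with payoffs (15, 7).
Under simultaneous play:
Player 1's best replies: L→B; R→B.
Player II's best replies: A→R; B→L; C→R; D→R.
Only (B, L) has each player best-responding; Nash payoffs (11, 19).
Player 1's commitment gain: 15 − 11 = 4.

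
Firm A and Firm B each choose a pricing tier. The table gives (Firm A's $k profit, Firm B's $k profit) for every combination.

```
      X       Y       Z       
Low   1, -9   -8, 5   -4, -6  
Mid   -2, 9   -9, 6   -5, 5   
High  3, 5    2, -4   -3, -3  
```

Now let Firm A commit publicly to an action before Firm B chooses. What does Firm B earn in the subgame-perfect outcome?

5

Firm B best-responds to each possible Firm A move:
- Low: BR = Y, leader payoff -8.
- Mid: BR = X, leader payoff -2.
- High: BR = X, leader payoff 3.
Maximizing over -8, -2, 3, Firm A chooses High. Subgame-perfect outcome: (High, X) with payoffs (3, 5).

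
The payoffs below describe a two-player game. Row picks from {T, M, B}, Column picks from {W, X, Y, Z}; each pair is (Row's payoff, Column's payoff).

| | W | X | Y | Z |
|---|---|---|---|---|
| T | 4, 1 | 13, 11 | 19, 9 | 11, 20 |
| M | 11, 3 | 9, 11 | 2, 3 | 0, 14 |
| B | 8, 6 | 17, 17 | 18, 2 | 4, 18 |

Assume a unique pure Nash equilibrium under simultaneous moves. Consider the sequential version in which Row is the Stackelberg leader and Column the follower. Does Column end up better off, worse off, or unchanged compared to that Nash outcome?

Backward induction with Row moving first.
- T: Column compares 1, 11, 9, 20 and picks Z; Row would get 11.
- M: Column compares 3, 11, 3, 14 and picks Z; Row would get 0.
- B: Column compares 6, 17, 2, 18 and picks Z; Row would get 4.
Among 11, 0, 4, the best is 11 at T. Subgame-perfect outcome: (T, Z) with payoffs (11, 20).
Now find the simultaneous Nash equilibrium.
Row's best replies: W→M; X→B; Y→T; Z→T.
Column's best replies: T→Z; M→Z; B→Z.
Only (T, Z) has each player best-responding; Nash payoffs (11, 20).
Column earns 20 sequentially versus 20 at the Nash outcome: unchanged.

unchanged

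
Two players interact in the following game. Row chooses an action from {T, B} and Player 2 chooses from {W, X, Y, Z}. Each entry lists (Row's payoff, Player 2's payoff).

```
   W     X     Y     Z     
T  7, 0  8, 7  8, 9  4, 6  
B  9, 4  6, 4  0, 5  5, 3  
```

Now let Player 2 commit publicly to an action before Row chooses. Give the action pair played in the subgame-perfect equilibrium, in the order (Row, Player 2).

(T, Y)

Row best-responds to each possible Player 2 move:
- W → Row plays B (best of 7, 9); Player 2 gets 4.
- X → Row plays T (best of 8, 6); Player 2 gets 7.
- Y → Row plays T (best of 8, 0); Player 2 gets 9.
- Z → Row plays B (best of 4, 5); Player 2 gets 3.
Player 2's induced payoffs are 4, 7, 9, 3, so Player 2 commits to Y. Subgame-perfect outcome: (T, Y) with payoffs (8, 9).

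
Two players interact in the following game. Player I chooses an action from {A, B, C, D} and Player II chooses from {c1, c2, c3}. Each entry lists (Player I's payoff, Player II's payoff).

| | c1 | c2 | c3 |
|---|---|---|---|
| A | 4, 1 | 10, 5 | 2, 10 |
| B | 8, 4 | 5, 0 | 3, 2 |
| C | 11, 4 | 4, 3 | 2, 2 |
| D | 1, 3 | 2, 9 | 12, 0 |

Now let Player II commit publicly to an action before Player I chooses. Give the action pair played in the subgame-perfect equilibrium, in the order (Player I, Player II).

(A, c2)

Work backward from Player I's decision.
- c1: Player I compares 4, 8, 11, 1 and picks C; Player II would get 4.
- c2: Player I compares 10, 5, 4, 2 and picks A; Player II would get 5.
- c3: Player I compares 2, 3, 2, 12 and picks D; Player II would get 0.
Among 4, 5, 0, the best is 5 at c2. Subgame-perfect outcome: (A, c2) with payoffs (10, 5).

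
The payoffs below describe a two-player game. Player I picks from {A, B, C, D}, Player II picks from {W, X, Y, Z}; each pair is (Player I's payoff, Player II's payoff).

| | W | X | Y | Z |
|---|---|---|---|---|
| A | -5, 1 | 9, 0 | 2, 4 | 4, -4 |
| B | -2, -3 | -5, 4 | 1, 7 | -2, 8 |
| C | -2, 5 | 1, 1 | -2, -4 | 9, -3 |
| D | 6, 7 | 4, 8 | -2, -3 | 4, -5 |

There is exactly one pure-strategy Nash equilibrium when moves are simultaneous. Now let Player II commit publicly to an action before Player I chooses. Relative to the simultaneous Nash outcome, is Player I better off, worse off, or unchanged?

better off

Backward induction with Player II moving first.
- W → Player I plays D (best of -5, -2, -2, 6); Player II gets 7.
- X → Player I plays A (best of 9, -5, 1, 4); Player II gets 0.
- Y → Player I plays A (best of 2, 1, -2, -2); Player II gets 4.
- Z → Player I plays C (best of 4, -2, 9, 4); Player II gets -3.
Maximizing over 7, 0, 4, -3, Player II chooses W. Subgame-perfect outcome: (D, W) with payoffs (6, 7).
For the simultaneous game, intersect best replies.
Player I's best replies: W→D; X→A; Y→A; Z→C.
Player II's best replies: A→Y; B→Z; C→W; D→X.
The unique mutual best reply is (A, Y), giving (2, 4).
Player I earns 6 sequentially versus 2 at the Nash outcome: better off.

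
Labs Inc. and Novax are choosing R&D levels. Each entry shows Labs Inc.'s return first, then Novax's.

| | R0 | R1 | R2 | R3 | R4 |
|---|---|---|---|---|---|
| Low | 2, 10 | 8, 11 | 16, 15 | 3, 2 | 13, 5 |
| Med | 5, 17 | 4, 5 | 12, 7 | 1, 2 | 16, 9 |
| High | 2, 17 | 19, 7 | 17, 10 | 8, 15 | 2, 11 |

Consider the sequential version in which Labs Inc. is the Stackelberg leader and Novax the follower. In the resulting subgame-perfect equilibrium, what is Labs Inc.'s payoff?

16

Novax best-responds to each possible Labs Inc. move:
- Low → Novax plays R2 (best of 10, 11, 15, 2, 5); Labs Inc. gets 16.
- Med → Novax plays R0 (best of 17, 5, 7, 2, 9); Labs Inc. gets 5.
- High → Novax plays R0 (best of 17, 7, 10, 15, 11); Labs Inc. gets 2.
Labs Inc.'s induced payoffs are 16, 5, 2, so Labs Inc. commits to Low. Subgame-perfect outcome: (Low, R2) with payoffs (16, 15).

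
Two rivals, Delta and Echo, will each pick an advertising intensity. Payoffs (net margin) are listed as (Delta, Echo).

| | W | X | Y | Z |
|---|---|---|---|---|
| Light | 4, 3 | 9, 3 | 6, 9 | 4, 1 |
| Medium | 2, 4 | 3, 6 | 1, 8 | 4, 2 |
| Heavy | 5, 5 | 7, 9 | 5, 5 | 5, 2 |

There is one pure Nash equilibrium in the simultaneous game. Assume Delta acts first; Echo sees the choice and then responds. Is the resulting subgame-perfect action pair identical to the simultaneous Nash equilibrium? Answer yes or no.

no

Echo best-responds to each possible Delta move:
- Light: Echo compares 3, 3, 9, 1 and picks Y; Delta would get 6.
- Medium: Echo compares 4, 6, 8, 2 and picks Y; Delta would get 1.
- Heavy: Echo compares 5, 9, 5, 2 and picks X; Delta would get 7.
Maximizing over 6, 1, 7, Delta chooses Heavy. Subgame-perfect outcome: (Heavy, X) with payoffs (7, 9).
Under simultaneous play:
Delta's best replies: W→Heavy; X→Light; Y→Light; Z→Heavy.
Echo's best replies: Light→Y; Medium→Y; Heavy→X.
The unique mutual best reply is (Light, Y), giving (6, 9).
Sequential outcome (Heavy, X) differs from the Nash profile (Light, Y).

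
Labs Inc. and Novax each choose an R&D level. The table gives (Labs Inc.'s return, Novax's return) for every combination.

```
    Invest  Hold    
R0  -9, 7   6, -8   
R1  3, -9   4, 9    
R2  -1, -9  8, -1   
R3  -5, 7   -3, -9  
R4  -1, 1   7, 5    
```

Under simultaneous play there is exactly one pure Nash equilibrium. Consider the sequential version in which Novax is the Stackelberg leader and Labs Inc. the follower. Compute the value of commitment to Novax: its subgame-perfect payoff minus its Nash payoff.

Work backward from Labs Inc.'s decision.
- Invest → Labs Inc. plays R1 (best of -9, 3, -1, -5, -1); Novax gets -9.
- Hold → Labs Inc. plays R2 (best of 6, 4, 8, -3, 7); Novax gets -1.
Among -9, -1, the best is -1 at Hold. Subgame-perfect outcome: (R2, Hold) with payoffs (8, -1).
For the simultaneous game, intersect best replies.
Labs Inc.'s best replies: Invest→R1; Hold→R2.
Novax's best replies: R0→Invest; R1→Hold; R2→Hold; R3→Invest; R4→Hold.
Only (R2, Hold) has each player best-responding; Nash payoffs (8, -1).
Novax's commitment gain: -1 − -1 = 0.

0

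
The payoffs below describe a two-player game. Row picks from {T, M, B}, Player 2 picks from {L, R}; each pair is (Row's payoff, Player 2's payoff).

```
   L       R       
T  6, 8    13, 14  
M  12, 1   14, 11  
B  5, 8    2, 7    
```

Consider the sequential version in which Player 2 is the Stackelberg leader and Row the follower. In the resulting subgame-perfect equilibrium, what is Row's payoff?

Work backward from Row's decision.
- L: BR = M, leader payoff 1.
- R: BR = M, leader payoff 11.
Among 1, 11, the best is 11 at R. Subgame-perfect outcome: (M, R) with payoffs (14, 11).

14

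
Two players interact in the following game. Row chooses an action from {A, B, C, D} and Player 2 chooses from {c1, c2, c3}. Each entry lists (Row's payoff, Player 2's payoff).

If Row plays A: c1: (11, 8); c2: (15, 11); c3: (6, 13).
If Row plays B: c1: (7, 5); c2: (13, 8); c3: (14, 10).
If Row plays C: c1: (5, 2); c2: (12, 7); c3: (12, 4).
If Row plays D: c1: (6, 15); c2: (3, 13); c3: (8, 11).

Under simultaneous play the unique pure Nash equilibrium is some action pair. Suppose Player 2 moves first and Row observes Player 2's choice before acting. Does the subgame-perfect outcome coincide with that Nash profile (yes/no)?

no

Work backward from Row's decision.
- c1 → Row plays A (best of 11, 7, 5, 6); Player 2 gets 8.
- c2 → Row plays A (best of 15, 13, 12, 3); Player 2 gets 11.
- c3 → Row plays B (best of 6, 14, 12, 8); Player 2 gets 10.
Player 2's induced payoffs are 8, 11, 10, so Player 2 commits to c2. Subgame-perfect outcome: (A, c2) with payoffs (15, 11).
Under simultaneous play:
Row's best replies: c1→A; c2→A; c3→B.
Player 2's best replies: A→c3; B→c3; C→c2; D→c1.
The unique mutual best reply is (B, c3), giving (14, 10).
Sequential outcome (A, c2) differs from the Nash profile (B, c3).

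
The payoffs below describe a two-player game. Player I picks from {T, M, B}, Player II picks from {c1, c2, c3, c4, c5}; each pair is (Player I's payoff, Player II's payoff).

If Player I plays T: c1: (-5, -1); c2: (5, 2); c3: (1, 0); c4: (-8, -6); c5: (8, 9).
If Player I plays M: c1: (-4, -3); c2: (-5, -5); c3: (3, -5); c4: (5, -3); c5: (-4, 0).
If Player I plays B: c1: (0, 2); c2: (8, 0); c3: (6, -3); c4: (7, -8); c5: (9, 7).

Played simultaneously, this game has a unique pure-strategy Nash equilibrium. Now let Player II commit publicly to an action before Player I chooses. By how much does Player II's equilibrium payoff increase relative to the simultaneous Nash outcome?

0

Player I best-responds to each possible Player II move:
- c1: Player I compares -5, -4, 0 and picks B; Player II would get 2.
- c2: Player I compares 5, -5, 8 and picks B; Player II would get 0.
- c3: Player I compares 1, 3, 6 and picks B; Player II would get -3.
- c4: Player I compares -8, 5, 7 and picks B; Player II would get -8.
- c5: Player I compares 8, -4, 9 and picks B; Player II would get 7.
Player II's induced payoffs are 2, 0, -3, -8, 7, so Player II commits to c5. Subgame-perfect outcome: (B, c5) with payoffs (9, 7).
Under simultaneous play:
Player I's best replies: c1→B; c2→B; c3→B; c4→B; c5→B.
Player II's best replies: T→c5; M→c5; B→c5.
Only (B, c5) has each player best-responding; Nash payoffs (9, 7).
Player II's commitment gain: 7 − 7 = 0.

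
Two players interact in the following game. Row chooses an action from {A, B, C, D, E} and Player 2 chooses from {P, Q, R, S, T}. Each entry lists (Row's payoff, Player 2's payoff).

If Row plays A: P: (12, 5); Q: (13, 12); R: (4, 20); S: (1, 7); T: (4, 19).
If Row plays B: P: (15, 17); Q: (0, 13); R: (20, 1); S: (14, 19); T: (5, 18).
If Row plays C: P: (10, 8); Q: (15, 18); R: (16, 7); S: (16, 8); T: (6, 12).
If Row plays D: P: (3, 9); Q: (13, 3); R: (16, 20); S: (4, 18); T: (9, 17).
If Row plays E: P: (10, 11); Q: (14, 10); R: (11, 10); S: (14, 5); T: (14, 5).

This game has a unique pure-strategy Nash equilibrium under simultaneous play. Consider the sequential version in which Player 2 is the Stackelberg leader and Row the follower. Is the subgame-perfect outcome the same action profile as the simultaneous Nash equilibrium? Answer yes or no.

yes

Row best-responds to each possible Player 2 move:
- P: BR = B, leader payoff 17.
- Q: BR = C, leader payoff 18.
- R: BR = B, leader payoff 1.
- S: BR = C, leader payoff 8.
- T: BR = E, leader payoff 5.
Player 2's induced payoffs are 17, 18, 1, 8, 5, so Player 2 commits to Q. Subgame-perfect outcome: (C, Q) with payoffs (15, 18).
Now find the simultaneous Nash equilibrium.
Row's best replies: P→B; Q→C; R→B; S→C; T→E.
Player 2's best replies: A→R; B→S; C→Q; D→R; E→P.
Only (C, Q) has each player best-responding; Nash payoffs (15, 18).
Sequential outcome (C, Q) coincides with the Nash profile (C, Q).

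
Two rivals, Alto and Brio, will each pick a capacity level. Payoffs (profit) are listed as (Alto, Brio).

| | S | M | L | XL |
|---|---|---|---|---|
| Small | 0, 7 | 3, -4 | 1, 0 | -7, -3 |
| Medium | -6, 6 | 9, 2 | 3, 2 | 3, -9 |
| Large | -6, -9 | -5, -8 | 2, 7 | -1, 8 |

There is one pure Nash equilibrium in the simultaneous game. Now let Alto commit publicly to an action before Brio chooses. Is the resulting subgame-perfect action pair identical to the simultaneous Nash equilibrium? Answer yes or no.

Brio best-responds to each possible Alto move:
- Small → Brio plays S (best of 7, -4, 0, -3); Alto gets 0.
- Medium → Brio plays S (best of 6, 2, 2, -9); Alto gets -6.
- Large → Brio plays XL (best of -9, -8, 7, 8); Alto gets -1.
Maximizing over 0, -6, -1, Alto chooses Small. Subgame-perfect outcome: (Small, S) with payoffs (0, 7).
Now find the simultaneous Nash equilibrium.
Alto's best replies: S→Small; M→Medium; L→Medium; XL→Medium.
Brio's best replies: Small→S; Medium→S; Large→XL.
Only (Small, S) has each player best-responding; Nash payoffs (0, 7).
Sequential outcome (Small, S) coincides with the Nash profile (Small, S).

yes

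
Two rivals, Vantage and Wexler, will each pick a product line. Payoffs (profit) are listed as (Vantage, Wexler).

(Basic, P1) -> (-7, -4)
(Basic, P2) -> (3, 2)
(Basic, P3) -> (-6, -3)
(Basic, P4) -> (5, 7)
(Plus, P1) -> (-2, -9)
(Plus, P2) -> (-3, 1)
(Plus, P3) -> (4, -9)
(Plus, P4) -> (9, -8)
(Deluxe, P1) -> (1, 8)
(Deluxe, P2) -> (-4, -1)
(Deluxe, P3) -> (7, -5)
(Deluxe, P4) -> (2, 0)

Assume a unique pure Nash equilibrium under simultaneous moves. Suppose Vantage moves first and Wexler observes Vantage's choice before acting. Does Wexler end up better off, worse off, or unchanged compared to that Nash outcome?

worse off

Wexler best-responds to each possible Vantage move:
- Basic: BR = P4, leader payoff 5.
- Plus: BR = P2, leader payoff -3.
- Deluxe: BR = P1, leader payoff 1.
Maximizing over 5, -3, 1, Vantage chooses Basic. Subgame-perfect outcome: (Basic, P4) with payoffs (5, 7).
Under simultaneous play:
Vantage's best replies: P1→Deluxe; P2→Basic; P3→Deluxe; P4→Plus.
Wexler's best replies: Basic→P4; Plus→P2; Deluxe→P1.
Only (Deluxe, P1) has each player best-responding; Nash payoffs (1, 8).
Wexler earns 7 sequentially versus 8 at the Nash outcome: worse off.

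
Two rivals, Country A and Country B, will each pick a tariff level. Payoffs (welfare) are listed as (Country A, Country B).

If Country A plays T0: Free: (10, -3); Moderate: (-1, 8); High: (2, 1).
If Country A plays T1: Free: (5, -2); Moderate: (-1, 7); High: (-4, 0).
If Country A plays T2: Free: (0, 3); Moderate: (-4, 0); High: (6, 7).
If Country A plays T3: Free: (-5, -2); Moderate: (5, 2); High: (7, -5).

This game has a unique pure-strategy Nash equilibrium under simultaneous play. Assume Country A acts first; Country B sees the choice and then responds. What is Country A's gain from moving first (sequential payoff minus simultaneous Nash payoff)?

Backward induction with Country A moving first.
- T0: BR = Moderate, leader payoff -1.
- T1: BR = Moderate, leader payoff -1.
- T2: BR = High, leader payoff 6.
- T3: BR = Moderate, leader payoff 5.
Country A's induced payoffs are -1, -1, 6, 5, so Country A commits to T2. Subgame-perfect outcome: (T2, High) with payoffs (6, 7).
For the simultaneous game, intersect best replies.
Country A's best replies: Free→T0; Moderate→T3; High→T3.
Country B's best replies: T0→Moderate; T1→Moderate; T2→High; T3→Moderate.
The unique mutual best reply is (T3, Moderate), giving (5, 2).
Country A's commitment gain: 6 − 5 = 1.

1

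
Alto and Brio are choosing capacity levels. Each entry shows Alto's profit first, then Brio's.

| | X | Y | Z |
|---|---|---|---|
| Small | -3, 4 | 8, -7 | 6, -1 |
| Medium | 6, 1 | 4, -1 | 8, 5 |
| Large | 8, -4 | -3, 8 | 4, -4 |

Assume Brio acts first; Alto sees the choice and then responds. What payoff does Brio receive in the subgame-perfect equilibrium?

Alto best-responds to each possible Brio move:
- X: Alto compares -3, 6, 8 and picks Large; Brio would get -4.
- Y: Alto compares 8, 4, -3 and picks Small; Brio would get -7.
- Z: Alto compares 6, 8, 4 and picks Medium; Brio would get 5.
Maximizing over -4, -7, 5, Brio chooses Z. Subgame-perfect outcome: (Medium, Z) with payoffs (8, 5).

5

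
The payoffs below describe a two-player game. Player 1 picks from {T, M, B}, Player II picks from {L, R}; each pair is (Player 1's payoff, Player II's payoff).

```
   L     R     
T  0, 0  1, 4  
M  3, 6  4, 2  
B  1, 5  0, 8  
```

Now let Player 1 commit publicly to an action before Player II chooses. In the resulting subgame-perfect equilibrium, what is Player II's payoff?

Player II best-responds to each possible Player 1 move:
- T → Player II plays R (best of 0, 4); Player 1 gets 1.
- M → Player II plays L (best of 6, 2); Player 1 gets 3.
- B → Player II plays R (best of 5, 8); Player 1 gets 0.
Maximizing over 1, 3, 0, Player 1 chooses M. Subgame-perfect outcome: (M, L) with payoffs (3, 6).

6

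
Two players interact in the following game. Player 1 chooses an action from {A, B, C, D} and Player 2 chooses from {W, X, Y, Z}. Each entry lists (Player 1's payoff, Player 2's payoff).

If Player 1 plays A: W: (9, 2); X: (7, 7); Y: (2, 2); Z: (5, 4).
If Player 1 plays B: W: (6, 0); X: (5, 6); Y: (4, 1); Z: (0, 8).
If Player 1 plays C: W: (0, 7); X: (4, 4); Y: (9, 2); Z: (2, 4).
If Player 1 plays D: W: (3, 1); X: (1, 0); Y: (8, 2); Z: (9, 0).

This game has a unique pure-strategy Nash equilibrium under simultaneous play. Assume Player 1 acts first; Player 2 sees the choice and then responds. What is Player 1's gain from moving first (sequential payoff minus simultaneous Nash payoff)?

1

Work backward from Player 2's decision.
- A → Player 2 plays X (best of 2, 7, 2, 4); Player 1 gets 7.
- B → Player 2 plays Z (best of 0, 6, 1, 8); Player 1 gets 0.
- C → Player 2 plays W (best of 7, 4, 2, 4); Player 1 gets 0.
- D → Player 2 plays Y (best of 1, 0, 2, 0); Player 1 gets 8.
Maximizing over 7, 0, 0, 8, Player 1 chooses D. Subgame-perfect outcome: (D, Y) with payoffs (8, 2).
Now find the simultaneous Nash equilibrium.
Player 1's best replies: W→A; X→A; Y→C; Z→D.
Player 2's best replies: A→X; B→Z; C→W; D→Y.
Only (A, X) has each player best-responding; Nash payoffs (7, 7).
Player 1's commitment gain: 8 − 7 = 1.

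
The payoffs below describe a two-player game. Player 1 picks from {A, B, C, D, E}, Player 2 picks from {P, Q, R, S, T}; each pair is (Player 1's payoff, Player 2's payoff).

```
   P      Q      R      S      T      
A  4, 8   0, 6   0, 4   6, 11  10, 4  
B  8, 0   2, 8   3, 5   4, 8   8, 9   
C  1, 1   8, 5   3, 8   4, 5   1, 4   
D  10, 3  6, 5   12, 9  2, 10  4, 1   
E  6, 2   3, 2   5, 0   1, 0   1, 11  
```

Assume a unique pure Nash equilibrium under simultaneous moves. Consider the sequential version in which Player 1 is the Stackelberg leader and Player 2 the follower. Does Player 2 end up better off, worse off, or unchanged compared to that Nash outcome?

worse off

Backward induction with Player 1 moving first.
- A: Player 2 compares 8, 6, 4, 11, 4 and picks S; Player 1 would get 6.
- B: Player 2 compares 0, 8, 5, 8, 9 and picks T; Player 1 would get 8.
- C: Player 2 compares 1, 5, 8, 5, 4 and picks R; Player 1 would get 3.
- D: Player 2 compares 3, 5, 9, 10, 1 and picks S; Player 1 would get 2.
- E: Player 2 compares 2, 2, 0, 0, 11 and picks T; Player 1 would get 1.
Player 1's induced payoffs are 6, 8, 3, 2, 1, so Player 1 commits to B. Subgame-perfect outcome: (B, T) with payoffs (8, 9).
Under simultaneous play:
Player 1's best replies: P→D; Q→C; R→D; S→A; T→A.
Player 2's best replies: A→S; B→T; C→R; D→S; E→T.
The unique mutual best reply is (A, S), giving (6, 11).
Player 2 earns 9 sequentially versus 11 at the Nash outcome: worse off.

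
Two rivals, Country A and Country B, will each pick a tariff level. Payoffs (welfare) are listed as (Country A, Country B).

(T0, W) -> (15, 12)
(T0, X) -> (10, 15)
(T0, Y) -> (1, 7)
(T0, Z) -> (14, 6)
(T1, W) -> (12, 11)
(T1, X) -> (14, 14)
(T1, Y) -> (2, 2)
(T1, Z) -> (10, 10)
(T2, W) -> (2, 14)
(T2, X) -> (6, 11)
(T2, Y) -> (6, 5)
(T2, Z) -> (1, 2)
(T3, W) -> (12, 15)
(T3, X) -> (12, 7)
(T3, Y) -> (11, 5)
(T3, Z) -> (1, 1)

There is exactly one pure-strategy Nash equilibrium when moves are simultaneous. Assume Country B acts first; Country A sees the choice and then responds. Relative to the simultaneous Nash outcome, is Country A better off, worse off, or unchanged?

unchanged

Work backward from Country A's decision.
- W → Country A plays T0 (best of 15, 12, 2, 12); Country B gets 12.
- X → Country A plays T1 (best of 10, 14, 6, 12); Country B gets 14.
- Y → Country A plays T3 (best of 1, 2, 6, 11); Country B gets 5.
- Z → Country A plays T0 (best of 14, 10, 1, 1); Country B gets 6.
Among 12, 14, 5, 6, the best is 14 at X. Subgame-perfect outcome: (T1, X) with payoffs (14, 14).
Under simultaneous play:
Country A's best replies: W→T0; X→T1; Y→T3; Z→T0.
Country B's best replies: T0→X; T1→X; T2→W; T3→W.
The unique mutual best reply is (T1, X), giving (14, 14).
Country A earns 14 sequentially versus 14 at the Nash outcome: unchanged.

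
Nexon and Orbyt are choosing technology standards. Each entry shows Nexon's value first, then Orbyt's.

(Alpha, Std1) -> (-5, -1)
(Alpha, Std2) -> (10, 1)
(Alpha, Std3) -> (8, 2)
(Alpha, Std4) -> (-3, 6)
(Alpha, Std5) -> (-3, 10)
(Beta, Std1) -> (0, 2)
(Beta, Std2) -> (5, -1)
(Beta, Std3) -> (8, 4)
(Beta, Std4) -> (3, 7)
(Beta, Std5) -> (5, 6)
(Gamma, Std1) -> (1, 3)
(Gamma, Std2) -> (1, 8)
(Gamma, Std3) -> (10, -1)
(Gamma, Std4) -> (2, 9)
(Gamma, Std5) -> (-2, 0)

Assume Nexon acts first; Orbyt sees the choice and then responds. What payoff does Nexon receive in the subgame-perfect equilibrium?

Solve by backward induction (Nexon leads).
- Alpha: Orbyt compares -1, 1, 2, 6, 10 and picks Std5; Nexon would get -3.
- Beta: Orbyt compares 2, -1, 4, 7, 6 and picks Std4; Nexon would get 3.
- Gamma: Orbyt compares 3, 8, -1, 9, 0 and picks Std4; Nexon would get 2.
Maximizing over -3, 3, 2, Nexon chooses Beta. Subgame-perfect outcome: (Beta, Std4) with payoffs (3, 7).

3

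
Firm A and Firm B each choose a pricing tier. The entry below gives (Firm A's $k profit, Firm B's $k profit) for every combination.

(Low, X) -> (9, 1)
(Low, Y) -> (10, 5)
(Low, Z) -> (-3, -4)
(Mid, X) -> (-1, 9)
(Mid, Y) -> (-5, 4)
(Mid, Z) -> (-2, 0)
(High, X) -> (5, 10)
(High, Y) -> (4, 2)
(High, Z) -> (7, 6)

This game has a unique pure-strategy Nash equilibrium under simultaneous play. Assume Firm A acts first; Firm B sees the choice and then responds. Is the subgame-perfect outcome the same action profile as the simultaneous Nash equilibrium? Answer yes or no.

yes

Backward induction with Firm A moving first.
- Low → Firm B plays Y (best of 1, 5, -4); Firm A gets 10.
- Mid → Firm B plays X (best of 9, 4, 0); Firm A gets -1.
- High → Firm B plays X (best of 10, 2, 6); Firm A gets 5.
Firm A's induced payoffs are 10, -1, 5, so Firm A commits to Low. Subgame-perfect outcome: (Low, Y) with payoffs (10, 5).
For the simultaneous game, intersect best replies.
Firm A's best replies: X→Low; Y→Low; Z→High.
Firm B's best replies: Low→Y; Mid→X; High→X.
The unique mutual best reply is (Low, Y), giving (10, 5).
Sequential outcome (Low, Y) coincides with the Nash profile (Low, Y).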